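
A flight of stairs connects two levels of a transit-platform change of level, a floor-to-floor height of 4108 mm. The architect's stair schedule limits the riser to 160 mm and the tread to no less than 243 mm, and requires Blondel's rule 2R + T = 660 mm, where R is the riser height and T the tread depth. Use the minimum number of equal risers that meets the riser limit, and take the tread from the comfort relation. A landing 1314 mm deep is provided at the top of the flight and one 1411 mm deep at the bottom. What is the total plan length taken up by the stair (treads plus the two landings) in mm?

4108 / 160 = 25.675 → round up to 26 risers.
Riser R = 4108 / 26 = 158 mm, within the 160 mm limit.
Tread T = 660 − 2 × 158 = 344 mm (≥ 243 mm).
Treads = 26 − 1 = 25; going = 25 × 344 = 8600 mm.
Enclosure = 8600 + 1314 + 1411 = 11325 mm.

11325 mm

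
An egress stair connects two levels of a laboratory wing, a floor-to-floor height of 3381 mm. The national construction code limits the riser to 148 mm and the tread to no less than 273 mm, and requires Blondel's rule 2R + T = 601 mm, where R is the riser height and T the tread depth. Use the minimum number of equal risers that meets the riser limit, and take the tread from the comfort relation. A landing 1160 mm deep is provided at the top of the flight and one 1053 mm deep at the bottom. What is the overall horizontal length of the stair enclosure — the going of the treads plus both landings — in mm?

8967 mm

At most 148 each: 3381/148 = 22.84, giving 23 risers.
Each riser is 3381/23 = 147 mm (≤ 148 mm).
From 2R + T = 601: T = 601 − 294 = 307 mm.
Treads = 23 − 1 = 22; going = 22 × 307 = 6754 mm.
Add landings: 6754 + 1160 + 1053 = 8967 mm.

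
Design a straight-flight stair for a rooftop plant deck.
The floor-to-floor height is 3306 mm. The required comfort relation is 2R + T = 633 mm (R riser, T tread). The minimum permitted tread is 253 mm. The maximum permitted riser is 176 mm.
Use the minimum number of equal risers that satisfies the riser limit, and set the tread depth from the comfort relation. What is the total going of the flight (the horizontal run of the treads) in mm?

5130 mm

3306 / 176 = 18.784 → round up to 19 risers.
Riser R = 3306 / 19 = 174 mm, within the 176 mm limit.
From 2R + T = 633: T = 633 − 348 = 285 mm.
Treads = 19 − 1 = 18; going = 18 × 285 = 5130 mm.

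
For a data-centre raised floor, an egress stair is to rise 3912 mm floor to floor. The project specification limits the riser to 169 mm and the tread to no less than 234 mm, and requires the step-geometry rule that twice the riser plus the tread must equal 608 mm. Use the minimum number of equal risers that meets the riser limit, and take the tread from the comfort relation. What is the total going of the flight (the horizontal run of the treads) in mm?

⌈3912/169⌉ = 24 risers.
R = 3912 ÷ 24 = 163 mm.
Tread T = 608 − 2 × 163 = 282 mm (≥ 234 mm).
24 risers give 23 treads; going = 23 × 282 = 6486 mm.

6486 mm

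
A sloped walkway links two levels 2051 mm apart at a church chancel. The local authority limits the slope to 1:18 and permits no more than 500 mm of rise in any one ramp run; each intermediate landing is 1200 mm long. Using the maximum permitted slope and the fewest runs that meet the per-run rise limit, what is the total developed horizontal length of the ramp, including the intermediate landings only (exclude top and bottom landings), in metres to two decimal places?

⌈2051/500⌉ = 5 ramp runs. That means 4 intermediate landings.
Horizontal run for 2051 mm of rise at 1:18 is 2051 × 18 = 36918 mm.
4 intermediate landings contribute 4 × 1200 = 4800 mm.
Developed length = 36918 + 4800 = 41718 mm.
= 41.72 m.

41.72 m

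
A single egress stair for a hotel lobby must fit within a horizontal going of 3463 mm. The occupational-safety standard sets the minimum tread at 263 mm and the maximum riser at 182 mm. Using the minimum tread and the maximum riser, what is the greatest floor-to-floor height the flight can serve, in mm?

2548 mm

Treads that fit: ⌊3463 / 263⌋ = 13.
Risers = treads + 1 = 14.
Maximum height = 14 × 182 = 2548 mm.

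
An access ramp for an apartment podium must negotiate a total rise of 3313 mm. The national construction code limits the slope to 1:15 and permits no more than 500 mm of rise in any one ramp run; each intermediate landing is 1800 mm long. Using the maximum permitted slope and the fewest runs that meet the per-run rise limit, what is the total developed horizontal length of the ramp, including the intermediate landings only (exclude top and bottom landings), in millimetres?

At most 500 each: 3313/500 = 6.63, giving 7 ramp runs. That means 6 intermediate landings.
Horizontal run for 3313 mm of rise at 1:15 is 3313 × 15 = 49695 mm.
6 intermediate landings contribute 6 × 1800 = 10800 mm.
Developed length = 49695 + 10800 = 60495 mm.

60495 mm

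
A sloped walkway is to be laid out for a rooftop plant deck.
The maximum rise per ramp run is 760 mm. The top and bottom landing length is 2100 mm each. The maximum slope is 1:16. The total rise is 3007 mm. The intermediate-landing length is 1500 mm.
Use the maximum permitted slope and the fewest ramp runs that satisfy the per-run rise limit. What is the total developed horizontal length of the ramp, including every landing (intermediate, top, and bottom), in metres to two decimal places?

56.81 m

At most 760 each: 3007/760 = 3.96, giving 4 ramp runs. That means 3 intermediate landings.
Ramp run (horizontal) at 1:16: 3007 × 16 = 48112 mm.
3 intermediate landings contribute 3 × 1500 = 4500 mm.
Top and bottom landings: 2 × 2100 = 4200 mm.
Total = 48112 + 4500 + 4200 = 56812 mm.
= 56.81 m.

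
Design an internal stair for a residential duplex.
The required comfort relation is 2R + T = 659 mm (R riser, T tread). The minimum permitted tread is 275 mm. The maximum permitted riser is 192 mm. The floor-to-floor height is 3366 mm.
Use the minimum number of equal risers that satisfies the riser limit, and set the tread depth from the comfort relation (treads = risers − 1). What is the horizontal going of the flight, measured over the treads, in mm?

3366 / 192 = 17.531 → round up to 18 risers.
R = 3366 ÷ 18 = 187 mm.
T = 659 − 2·187 = 285 mm, which satisfies the 275 mm minimum.
Going = (18 − 1) × 285 = 4845 mm.

4845 mm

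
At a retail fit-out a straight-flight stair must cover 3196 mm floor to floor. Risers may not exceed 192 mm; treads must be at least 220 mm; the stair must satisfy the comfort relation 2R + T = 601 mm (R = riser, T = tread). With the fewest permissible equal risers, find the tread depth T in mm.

225 mm

3196 / 192 = 16.646 → round up to 17 risers.
Riser R = 3196 / 17 = 188 mm, within the 192 mm limit.
Tread T = 601 − 2 × 188 = 225 mm (≥ 220 mm).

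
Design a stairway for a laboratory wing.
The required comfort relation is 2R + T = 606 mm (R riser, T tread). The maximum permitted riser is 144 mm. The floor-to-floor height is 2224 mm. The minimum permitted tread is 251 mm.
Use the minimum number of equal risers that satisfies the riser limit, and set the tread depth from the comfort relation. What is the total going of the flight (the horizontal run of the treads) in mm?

⌈2224/144⌉ = 16 risers.
Each riser is 2224/16 = 139 mm (≤ 144 mm).
Tread T = 606 − 2 × 139 = 328 mm (≥ 251 mm).
16 risers give 15 treads; going = 15 × 328 = 4920 mm.

4920 mm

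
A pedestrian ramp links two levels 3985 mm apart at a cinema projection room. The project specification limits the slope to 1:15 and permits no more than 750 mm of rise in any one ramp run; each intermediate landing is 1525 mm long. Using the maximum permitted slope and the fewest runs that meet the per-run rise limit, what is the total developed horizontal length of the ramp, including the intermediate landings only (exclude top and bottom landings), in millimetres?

67400 mm

3985 / 750 = 5.31, so 6 ramp runs are needed. That means 5 intermediate landings.
Horizontal run for 3985 mm of rise at 1:15 is 3985 × 15 = 59775 mm.
5 intermediate landings contribute 5 × 1525 = 7625 mm.
Total developed length = 59775 + 7625 = 67400 mm.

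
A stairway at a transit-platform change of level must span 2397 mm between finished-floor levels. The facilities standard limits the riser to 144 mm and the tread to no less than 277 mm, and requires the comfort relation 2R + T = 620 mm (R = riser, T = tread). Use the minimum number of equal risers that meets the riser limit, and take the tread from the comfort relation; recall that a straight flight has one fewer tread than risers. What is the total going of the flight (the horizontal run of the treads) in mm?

At most 144 each: 2397/144 = 16.65, giving 17 risers.
R = 2397 ÷ 17 = 141 mm.
From 2R + T = 620: T = 620 − 282 = 338 mm.
Going = (17 − 1) × 338 = 5408 mm.

5408 mm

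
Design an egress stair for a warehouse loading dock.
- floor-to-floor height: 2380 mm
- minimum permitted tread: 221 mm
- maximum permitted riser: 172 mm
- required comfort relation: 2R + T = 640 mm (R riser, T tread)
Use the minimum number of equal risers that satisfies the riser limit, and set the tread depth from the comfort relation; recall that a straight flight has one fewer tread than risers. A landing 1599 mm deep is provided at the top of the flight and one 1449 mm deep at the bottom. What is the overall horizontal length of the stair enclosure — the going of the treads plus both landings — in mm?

At most 172 each: 2380/172 = 13.84, giving 14 risers.
Each riser is 2380/14 = 170 mm (≤ 172 mm).
Tread T = 640 − 2 × 170 = 300 mm (≥ 221 mm).
14 risers give 13 treads; going = 13 × 300 = 3900 mm.
Add landings: 3900 + 1599 + 1449 = 6948 mm.

6948 mm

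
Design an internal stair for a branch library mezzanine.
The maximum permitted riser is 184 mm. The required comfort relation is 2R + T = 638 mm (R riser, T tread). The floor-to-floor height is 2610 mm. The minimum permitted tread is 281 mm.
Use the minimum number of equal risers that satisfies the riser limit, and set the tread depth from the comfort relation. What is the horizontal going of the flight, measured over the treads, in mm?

4060 mm

2610 / 184 = 14.185 → round up to 15 risers.
Riser R = 2610 / 15 = 174 mm, within the 184 mm limit.
Tread T = 638 − 2 × 174 = 290 mm (≥ 281 mm).
Treads = 15 − 1 = 14; going = 14 × 290 = 4060 mm.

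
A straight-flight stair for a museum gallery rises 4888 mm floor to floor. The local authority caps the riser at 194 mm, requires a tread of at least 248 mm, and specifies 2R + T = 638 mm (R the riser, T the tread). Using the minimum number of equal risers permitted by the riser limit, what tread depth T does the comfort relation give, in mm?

4888 / 194 = 25.196 → round up to 26 risers.
Riser R = 4888 / 26 = 188 mm, within the 194 mm limit.
From 2R + T = 638: T = 638 − 376 = 262 mm.

262 mm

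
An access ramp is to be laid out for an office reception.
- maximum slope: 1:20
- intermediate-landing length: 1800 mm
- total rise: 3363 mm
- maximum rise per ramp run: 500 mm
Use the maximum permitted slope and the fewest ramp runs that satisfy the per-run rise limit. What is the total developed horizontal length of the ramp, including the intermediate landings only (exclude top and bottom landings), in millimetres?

3363 / 500 = 6.726 → round up to 7 ramp runs. That means 6 intermediate landings.
Ramp run (horizontal) at 1:20: 3363 × 20 = 67260 mm.
6 intermediate landings contribute 6 × 1800 = 10800 mm.
Developed length = 67260 + 10800 = 78060 mm.

78060 mm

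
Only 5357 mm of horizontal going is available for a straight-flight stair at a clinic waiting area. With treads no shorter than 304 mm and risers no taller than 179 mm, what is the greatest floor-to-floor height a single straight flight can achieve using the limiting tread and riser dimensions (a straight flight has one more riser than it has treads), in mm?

5357 / 304 = 17.62, so 17 treads fit.
Risers = treads + 1 = 18.
Maximum height = 18 × 179 = 3222 mm.

3222 mm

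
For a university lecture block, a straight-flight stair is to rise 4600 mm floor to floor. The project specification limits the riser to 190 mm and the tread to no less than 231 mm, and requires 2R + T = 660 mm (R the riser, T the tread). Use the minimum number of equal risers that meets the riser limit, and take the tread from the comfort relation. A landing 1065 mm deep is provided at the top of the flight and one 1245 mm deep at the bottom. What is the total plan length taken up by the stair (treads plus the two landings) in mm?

At most 190 each: 4600/190 = 24.21, giving 25 risers.
R = 4600 ÷ 25 = 184 mm.
Tread T = 660 − 2 × 184 = 292 mm (≥ 231 mm).
Going = (25 − 1) × 292 = 7008 mm.
Enclosure = 7008 + 1065 + 1245 = 9318 mm.

9318 mm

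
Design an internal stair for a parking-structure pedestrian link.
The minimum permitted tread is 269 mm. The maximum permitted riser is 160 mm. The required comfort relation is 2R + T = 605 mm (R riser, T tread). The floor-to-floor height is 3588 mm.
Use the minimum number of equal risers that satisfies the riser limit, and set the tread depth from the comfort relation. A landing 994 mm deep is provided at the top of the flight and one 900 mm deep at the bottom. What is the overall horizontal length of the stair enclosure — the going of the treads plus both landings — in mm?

8340 mm

3588 / 160 = 22.425 → round up to 23 risers.
R = 3588 ÷ 23 = 156 mm.
Tread T = 605 − 2 × 156 = 293 mm (≥ 269 mm).
Treads = 23 − 1 = 22; going = 22 × 293 = 6446 mm.
Enclosure = 6446 + 994 + 900 = 8340 mm.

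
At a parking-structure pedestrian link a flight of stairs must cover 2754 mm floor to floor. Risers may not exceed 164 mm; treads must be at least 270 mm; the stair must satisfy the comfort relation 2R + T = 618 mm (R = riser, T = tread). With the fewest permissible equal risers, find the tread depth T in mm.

294 mm

⌈2754/164⌉ = 17 risers.
Riser R = 2754 / 17 = 162 mm, within the 164 mm limit.
From 2R + T = 618: T = 618 − 324 = 294 mm.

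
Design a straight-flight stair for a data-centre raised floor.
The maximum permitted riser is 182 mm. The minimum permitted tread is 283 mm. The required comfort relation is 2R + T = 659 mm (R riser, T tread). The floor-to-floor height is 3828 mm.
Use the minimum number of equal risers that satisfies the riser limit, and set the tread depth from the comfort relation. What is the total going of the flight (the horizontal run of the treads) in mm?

3828 / 182 = 21.03, so 22 risers are needed.
R = 3828 ÷ 22 = 174 mm.
From 2R + T = 659: T = 659 − 348 = 311 mm.
22 risers give 21 treads; going = 21 × 311 = 6531 mm.

6531 mm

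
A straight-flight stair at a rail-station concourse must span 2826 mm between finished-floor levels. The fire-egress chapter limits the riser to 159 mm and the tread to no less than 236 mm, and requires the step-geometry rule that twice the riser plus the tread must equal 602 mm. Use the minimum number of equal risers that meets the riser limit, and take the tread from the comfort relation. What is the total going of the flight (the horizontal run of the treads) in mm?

4896 mm

2826 / 159 = 17.77, so 18 risers are needed.
Riser R = 2826 / 18 = 157 mm, within the 159 mm limit.
T = 602 − 2·157 = 288 mm, which satisfies the 236 mm minimum.
18 risers give 17 treads; going = 17 × 288 = 4896 mm.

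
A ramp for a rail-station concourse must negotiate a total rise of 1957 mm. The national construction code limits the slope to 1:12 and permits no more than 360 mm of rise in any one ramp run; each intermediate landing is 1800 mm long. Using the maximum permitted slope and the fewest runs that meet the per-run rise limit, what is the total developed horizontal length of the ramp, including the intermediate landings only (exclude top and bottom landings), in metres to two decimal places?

32.48 m

1957 / 360 = 5.436 → round up to 6 ramp runs. That means 5 intermediate landings.
Ramp run (horizontal) at 1:12: 1957 × 12 = 23484 mm.
Intermediate landings: 5 × 1800 = 9000 mm.
Developed length = 23484 + 9000 = 32484 mm.
= 32.48 m.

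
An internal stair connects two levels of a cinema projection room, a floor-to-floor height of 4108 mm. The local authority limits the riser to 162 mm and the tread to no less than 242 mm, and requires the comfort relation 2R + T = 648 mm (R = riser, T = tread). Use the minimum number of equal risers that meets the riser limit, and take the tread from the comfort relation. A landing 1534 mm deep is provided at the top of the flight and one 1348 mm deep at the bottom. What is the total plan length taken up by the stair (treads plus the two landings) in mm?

⌈4108/162⌉ = 26 risers.
Each riser is 4108/26 = 158 mm (≤ 162 mm).
T = 648 − 2·158 = 332 mm, which satisfies the 242 mm minimum.
Going = (26 − 1) × 332 = 8300 mm.
Enclosure = 8300 + 1534 + 1348 = 11182 mm.

11182 mm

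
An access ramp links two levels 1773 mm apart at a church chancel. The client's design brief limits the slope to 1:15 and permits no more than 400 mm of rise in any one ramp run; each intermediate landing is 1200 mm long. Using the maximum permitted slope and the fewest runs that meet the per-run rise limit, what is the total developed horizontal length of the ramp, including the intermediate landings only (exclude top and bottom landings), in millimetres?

At most 400 each: 1773/400 = 4.43, giving 5 ramp runs. That means 4 intermediate landings.
Ramp run (horizontal) at 1:15: 1773 × 15 = 26595 mm.
Intermediate landings: 4 × 1200 = 4800 mm.
Total developed length = 26595 + 4800 = 31395 mm.

31395 mm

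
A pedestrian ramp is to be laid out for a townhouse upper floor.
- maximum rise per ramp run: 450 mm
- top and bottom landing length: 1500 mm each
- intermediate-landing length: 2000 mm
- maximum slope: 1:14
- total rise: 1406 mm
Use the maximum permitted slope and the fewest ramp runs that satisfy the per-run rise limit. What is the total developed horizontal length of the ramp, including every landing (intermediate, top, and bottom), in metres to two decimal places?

At most 450 each: 1406/450 = 3.12, giving 4 ramp runs. That means 3 intermediate landings.
Ramp run (horizontal) at 1:14: 1406 × 14 = 19684 mm.
Intermediate landings: 3 × 2000 = 6000 mm.
Top and bottom landings: 2 × 1500 = 3000 mm.
Total = 19684 + 6000 + 3000 = 28684 mm.
= 28.68 m.

28.68 m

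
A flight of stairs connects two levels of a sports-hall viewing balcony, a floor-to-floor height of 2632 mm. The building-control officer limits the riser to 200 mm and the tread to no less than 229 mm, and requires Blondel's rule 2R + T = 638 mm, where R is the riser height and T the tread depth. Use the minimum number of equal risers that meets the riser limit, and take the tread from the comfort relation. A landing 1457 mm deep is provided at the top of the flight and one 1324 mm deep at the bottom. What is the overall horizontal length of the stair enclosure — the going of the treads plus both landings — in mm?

6187 mm

2632 / 200 = 13.160 → round up to 14 risers.
Each riser is 2632/14 = 188 mm (≤ 200 mm).
From 2R + T = 638: T = 638 − 376 = 262 mm.
Going = (14 − 1) × 262 = 3406 mm.
Enclosure = 3406 + 1457 + 1324 = 6187 mm.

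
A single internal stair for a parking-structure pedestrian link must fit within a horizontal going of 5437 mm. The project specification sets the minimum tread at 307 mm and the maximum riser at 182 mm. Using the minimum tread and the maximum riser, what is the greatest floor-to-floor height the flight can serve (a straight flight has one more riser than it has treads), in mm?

3276 mm

5437 / 307 = 17.71, so 17 treads fit.
Risers = treads + 1 = 18.
Maximum height = 18 × 182 = 3276 mm.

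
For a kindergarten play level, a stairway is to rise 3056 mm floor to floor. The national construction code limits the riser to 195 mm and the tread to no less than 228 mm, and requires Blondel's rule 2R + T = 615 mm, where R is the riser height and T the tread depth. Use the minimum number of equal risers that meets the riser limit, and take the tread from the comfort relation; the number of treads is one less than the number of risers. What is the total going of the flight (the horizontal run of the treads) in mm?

⌈3056/195⌉ = 16 risers.
Riser R = 3056 / 16 = 191 mm, within the 195 mm limit.
Tread T = 615 − 2 × 191 = 233 mm (≥ 228 mm).
Going = (16 − 1) × 233 = 3495 mm.

3495 mm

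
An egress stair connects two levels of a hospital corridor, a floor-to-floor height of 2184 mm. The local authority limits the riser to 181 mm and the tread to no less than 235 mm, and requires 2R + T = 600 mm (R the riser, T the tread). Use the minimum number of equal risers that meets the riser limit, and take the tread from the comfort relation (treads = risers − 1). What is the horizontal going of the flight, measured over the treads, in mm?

2184 / 181 = 12.066 → round up to 13 risers.
Riser R = 2184 / 13 = 168 mm, within the 181 mm limit.
From 2R + T = 600: T = 600 − 336 = 264 mm.
Treads = 13 − 1 = 12; going = 12 × 264 = 3168 mm.

3168 mm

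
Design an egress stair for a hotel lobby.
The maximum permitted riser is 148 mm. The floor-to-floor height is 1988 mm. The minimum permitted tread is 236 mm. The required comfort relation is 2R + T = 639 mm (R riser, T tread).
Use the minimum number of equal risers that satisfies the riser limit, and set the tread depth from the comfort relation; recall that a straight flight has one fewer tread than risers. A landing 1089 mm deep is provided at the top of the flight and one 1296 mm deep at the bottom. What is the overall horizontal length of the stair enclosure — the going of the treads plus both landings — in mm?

7000 mm

1988 / 148 = 13.432 → round up to 14 risers.
Each riser is 1988/14 = 142 mm (≤ 148 mm).
Tread T = 639 − 2 × 142 = 355 mm (≥ 236 mm).
Treads = 14 − 1 = 13; going = 13 × 355 = 4615 mm.
Enclosure = 4615 + 1089 + 1296 = 7000 mm.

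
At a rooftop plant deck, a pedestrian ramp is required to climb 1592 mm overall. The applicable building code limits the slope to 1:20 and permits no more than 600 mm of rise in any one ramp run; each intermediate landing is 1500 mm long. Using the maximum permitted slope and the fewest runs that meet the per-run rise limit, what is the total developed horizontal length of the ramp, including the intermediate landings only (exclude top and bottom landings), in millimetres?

⌈1592/600⌉ = 3 ramp runs. That means 2 intermediate landings.
Horizontal run for 1592 mm of rise at 1:20 is 1592 × 20 = 31840 mm.
2 intermediate landings contribute 2 × 1500 = 3000 mm.
Developed length = 31840 + 3000 = 34840 mm.

34840 mm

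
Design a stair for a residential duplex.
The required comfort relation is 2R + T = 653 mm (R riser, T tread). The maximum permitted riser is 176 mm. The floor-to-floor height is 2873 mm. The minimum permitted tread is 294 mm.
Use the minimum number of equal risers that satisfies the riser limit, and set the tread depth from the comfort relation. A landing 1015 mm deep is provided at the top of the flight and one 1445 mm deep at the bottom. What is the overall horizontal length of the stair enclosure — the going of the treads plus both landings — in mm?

7500 mm

⌈2873/176⌉ = 17 risers.
R = 2873 ÷ 17 = 169 mm.
T = 653 − 2·169 = 315 mm, which satisfies the 294 mm minimum.
Treads = 17 − 1 = 16; going = 16 × 315 = 5040 mm.
Enclosure = 5040 + 1015 + 1445 = 7500 mm.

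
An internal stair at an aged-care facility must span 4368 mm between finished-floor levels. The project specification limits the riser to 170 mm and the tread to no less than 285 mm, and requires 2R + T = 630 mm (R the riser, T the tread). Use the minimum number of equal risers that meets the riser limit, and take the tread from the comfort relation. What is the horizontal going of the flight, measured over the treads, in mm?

7350 mm

4368 / 170 = 25.69, so 26 risers are needed.
Riser R = 4368 / 26 = 168 mm, within the 170 mm limit.
T = 630 − 2·168 = 294 mm, which satisfies the 285 mm minimum.
Treads = 26 − 1 = 25; going = 25 × 294 = 7350 mm.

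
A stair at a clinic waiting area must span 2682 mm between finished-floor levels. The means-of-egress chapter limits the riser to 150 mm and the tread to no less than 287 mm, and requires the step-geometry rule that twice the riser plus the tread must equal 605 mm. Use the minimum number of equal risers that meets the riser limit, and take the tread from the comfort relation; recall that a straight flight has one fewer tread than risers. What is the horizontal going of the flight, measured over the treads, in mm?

5219 mm

2682 / 150 = 17.880 → round up to 18 risers.
Riser R = 2682 / 18 = 149 mm, within the 150 mm limit.
Tread T = 605 − 2 × 149 = 307 mm (≥ 287 mm).
18 risers give 17 treads; going = 17 × 307 = 5219 mm.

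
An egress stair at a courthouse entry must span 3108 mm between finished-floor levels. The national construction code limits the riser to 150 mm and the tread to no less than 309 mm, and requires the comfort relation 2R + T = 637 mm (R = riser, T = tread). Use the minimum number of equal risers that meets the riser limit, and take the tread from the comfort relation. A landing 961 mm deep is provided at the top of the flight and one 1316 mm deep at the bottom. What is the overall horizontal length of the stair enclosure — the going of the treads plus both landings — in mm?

9097 mm

⌈3108/150⌉ = 21 risers.
Riser R = 3108 / 21 = 148 mm, within the 150 mm limit.
T = 637 − 2·148 = 341 mm, which satisfies the 309 mm minimum.
Treads = 21 − 1 = 20; going = 20 × 341 = 6820 mm.
Enclosure = 6820 + 961 + 1316 = 9097 mm.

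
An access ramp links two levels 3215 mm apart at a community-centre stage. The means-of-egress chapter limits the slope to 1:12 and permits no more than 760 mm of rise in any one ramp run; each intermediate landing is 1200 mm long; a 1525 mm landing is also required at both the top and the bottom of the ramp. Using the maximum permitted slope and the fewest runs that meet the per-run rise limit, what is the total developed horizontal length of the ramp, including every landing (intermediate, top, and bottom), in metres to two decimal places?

46.43 m

3215 / 760 = 4.23, so 5 ramp runs are needed. That means 4 intermediate landings.
Horizontal run for 3215 mm of rise at 1:12 is 3215 × 12 = 38580 mm.
4 intermediate landings contribute 4 × 1200 = 4800 mm.
Top and bottom landings: 2 × 1525 = 3050 mm.
Total = 38580 + 4800 + 3050 = 46430 mm.
= 46.43 m.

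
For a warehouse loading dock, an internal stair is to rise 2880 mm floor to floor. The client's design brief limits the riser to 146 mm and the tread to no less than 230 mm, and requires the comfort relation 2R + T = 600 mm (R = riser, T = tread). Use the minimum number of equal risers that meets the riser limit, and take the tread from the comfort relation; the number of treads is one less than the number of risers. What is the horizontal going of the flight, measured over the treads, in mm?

2880 / 146 = 19.726 → round up to 20 risers.
R = 2880 ÷ 20 = 144 mm.
T = 600 − 2·144 = 312 mm, which satisfies the 230 mm minimum.
Going = (20 − 1) × 312 = 5928 mm.

5928 mm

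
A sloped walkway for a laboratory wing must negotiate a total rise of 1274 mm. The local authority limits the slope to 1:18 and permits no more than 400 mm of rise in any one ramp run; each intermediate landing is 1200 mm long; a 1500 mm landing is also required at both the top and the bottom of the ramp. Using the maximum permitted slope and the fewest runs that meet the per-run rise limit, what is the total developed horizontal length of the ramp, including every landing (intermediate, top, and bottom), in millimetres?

29532 mm

At most 400 each: 1274/400 = 3.19, giving 4 ramp runs. That means 3 intermediate landings.
Ramp run (horizontal) at 1:18: 1274 × 18 = 22932 mm.
3 intermediate landings contribute 3 × 1200 = 3600 mm.
Top and bottom landings: 2 × 1500 = 3000 mm.
Total = 22932 + 3600 + 3000 = 29532 mm.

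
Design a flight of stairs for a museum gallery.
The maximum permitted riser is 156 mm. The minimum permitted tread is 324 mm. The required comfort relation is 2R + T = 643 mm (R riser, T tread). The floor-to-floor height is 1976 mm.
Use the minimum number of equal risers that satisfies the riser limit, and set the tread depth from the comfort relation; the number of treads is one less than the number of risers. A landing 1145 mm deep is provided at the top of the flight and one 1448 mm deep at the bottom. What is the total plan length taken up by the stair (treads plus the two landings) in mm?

At most 156 each: 1976/156 = 12.67, giving 13 risers.
Riser R = 1976 / 13 = 152 mm, within the 156 mm limit.
Tread T = 643 − 2 × 152 = 339 mm (≥ 324 mm).
Treads = 13 − 1 = 12; going = 12 × 339 = 4068 mm.
Enclosure = 4068 + 1145 + 1448 = 6661 mm.

6661 mm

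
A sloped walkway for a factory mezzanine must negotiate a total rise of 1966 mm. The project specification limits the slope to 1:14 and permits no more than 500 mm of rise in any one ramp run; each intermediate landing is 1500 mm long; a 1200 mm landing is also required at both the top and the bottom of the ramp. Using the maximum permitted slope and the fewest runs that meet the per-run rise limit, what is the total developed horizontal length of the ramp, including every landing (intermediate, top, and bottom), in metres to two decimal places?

⌈1966/500⌉ = 4 ramp runs. That means 3 intermediate landings.
Ramp run (horizontal) at 1:14: 1966 × 14 = 27524 mm.
3 intermediate landings contribute 3 × 1500 = 4500 mm.
Top and bottom landings: 2 × 1200 = 2400 mm.
Total = 27524 + 4500 + 2400 = 34424 mm.
= 34.42 m.

34.42 m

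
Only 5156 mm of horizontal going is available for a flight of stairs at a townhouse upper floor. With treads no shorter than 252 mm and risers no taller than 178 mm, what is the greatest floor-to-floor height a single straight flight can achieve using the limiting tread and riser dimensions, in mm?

3738 mm

Treads that fit: ⌊5156 / 252⌋ = 20.
Risers = treads + 1 = 21.
Maximum height = 21 × 178 = 3738 mm.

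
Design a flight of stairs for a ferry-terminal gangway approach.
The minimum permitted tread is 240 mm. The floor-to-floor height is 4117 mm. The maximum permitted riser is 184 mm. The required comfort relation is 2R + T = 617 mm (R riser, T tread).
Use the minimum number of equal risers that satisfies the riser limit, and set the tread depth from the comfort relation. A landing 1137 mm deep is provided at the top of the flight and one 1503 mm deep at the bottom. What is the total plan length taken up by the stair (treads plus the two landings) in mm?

8338 mm

⌈4117/184⌉ = 23 risers.
Riser R = 4117 / 23 = 179 mm, within the 184 mm limit.
T = 617 − 2·179 = 259 mm, which satisfies the 240 mm minimum.
23 risers give 22 treads; going = 22 × 259 = 5698 mm.
Enclosure = 5698 + 1137 + 1503 = 8338 mm.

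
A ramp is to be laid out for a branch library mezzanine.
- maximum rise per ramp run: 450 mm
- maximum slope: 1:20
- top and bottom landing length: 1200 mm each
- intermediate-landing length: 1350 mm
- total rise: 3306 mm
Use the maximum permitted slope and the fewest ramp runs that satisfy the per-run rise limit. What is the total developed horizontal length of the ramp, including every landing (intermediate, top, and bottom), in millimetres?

⌈3306/450⌉ = 8 ramp runs. That means 7 intermediate landings.
Ramp run (horizontal) at 1:20: 3306 × 20 = 66120 mm.
Intermediate landings: 7 × 1350 = 9450 mm.
Top and bottom landings: 2 × 1200 = 2400 mm.
Total = 66120 + 9450 + 2400 = 77970 mm.

77970 mm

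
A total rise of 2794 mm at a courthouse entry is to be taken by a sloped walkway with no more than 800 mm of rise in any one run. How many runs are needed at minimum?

4 runs

⌈2794/800⌉ = 4 ramp runs.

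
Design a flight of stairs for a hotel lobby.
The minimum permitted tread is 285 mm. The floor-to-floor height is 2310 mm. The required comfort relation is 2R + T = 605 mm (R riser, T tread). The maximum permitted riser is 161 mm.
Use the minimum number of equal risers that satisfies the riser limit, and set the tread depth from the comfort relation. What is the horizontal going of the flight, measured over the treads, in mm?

⌈2310/161⌉ = 15 risers.
Riser R = 2310 / 15 = 154 mm, within the 161 mm limit.
From 2R + T = 605: T = 605 − 308 = 297 mm.
15 risers give 14 treads; going = 14 × 297 = 4158 mm.

4158 mm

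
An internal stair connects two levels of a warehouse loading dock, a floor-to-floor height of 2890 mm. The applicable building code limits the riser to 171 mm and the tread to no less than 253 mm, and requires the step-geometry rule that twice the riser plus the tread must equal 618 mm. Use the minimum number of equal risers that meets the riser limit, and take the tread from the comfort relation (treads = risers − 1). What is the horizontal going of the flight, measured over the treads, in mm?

4448 mm

2890 / 171 = 16.90, so 17 risers are needed.
R = 2890 ÷ 17 = 170 mm.
T = 618 − 2·170 = 278 mm, which satisfies the 253 mm minimum.
Treads = 17 − 1 = 16; going = 16 × 278 = 4448 mm.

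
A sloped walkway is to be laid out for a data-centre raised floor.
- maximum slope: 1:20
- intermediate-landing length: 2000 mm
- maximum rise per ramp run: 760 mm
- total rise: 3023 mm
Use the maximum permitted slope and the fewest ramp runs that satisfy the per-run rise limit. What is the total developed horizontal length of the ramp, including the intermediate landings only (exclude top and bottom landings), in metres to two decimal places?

At most 760 each: 3023/760 = 3.98, giving 4 ramp runs. That means 3 intermediate landings.
Horizontal run for 3023 mm of rise at 1:20 is 3023 × 20 = 60460 mm.
Intermediate landings: 3 × 2000 = 6000 mm.
Total developed length = 60460 + 6000 = 66460 mm.
= 66.46 m.

66.46 m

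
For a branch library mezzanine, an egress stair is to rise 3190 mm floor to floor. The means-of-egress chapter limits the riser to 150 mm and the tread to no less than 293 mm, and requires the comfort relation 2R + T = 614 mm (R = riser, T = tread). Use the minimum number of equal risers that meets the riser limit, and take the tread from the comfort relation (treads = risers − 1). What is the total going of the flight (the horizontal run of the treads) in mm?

3190 / 150 = 21.267 → round up to 22 risers.
Riser R = 3190 / 22 = 145 mm, within the 150 mm limit.
From 2R + T = 614: T = 614 − 290 = 324 mm.
22 risers give 21 treads; going = 21 × 324 = 6804 mm.

6804 mm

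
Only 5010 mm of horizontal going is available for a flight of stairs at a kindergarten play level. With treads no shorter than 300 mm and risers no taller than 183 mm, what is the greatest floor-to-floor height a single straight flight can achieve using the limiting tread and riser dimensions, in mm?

5010 / 300 = 16.70, so 16 treads fit.
Risers = treads + 1 = 17.
Maximum height = 17 × 183 = 3111 mm.

3111 mm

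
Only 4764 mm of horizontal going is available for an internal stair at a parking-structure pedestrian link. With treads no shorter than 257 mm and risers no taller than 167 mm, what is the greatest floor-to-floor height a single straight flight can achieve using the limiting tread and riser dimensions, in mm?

3173 mm

Treads that fit: ⌊4764 / 257⌋ = 18.
Risers = treads + 1 = 19.
Maximum height = 19 × 167 = 3173 mm.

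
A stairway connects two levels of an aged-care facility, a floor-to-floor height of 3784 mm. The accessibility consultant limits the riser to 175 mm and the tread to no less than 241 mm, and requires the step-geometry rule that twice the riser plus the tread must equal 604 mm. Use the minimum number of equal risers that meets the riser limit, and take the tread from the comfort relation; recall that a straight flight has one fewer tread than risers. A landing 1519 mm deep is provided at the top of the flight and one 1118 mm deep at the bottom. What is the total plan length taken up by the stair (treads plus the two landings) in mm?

⌈3784/175⌉ = 22 risers.
R = 3784 ÷ 22 = 172 mm.
Tread T = 604 − 2 × 172 = 260 mm (≥ 241 mm).
22 risers give 21 treads; going = 21 × 260 = 5460 mm.
Add landings: 5460 + 1519 + 1118 = 8097 mm.

8097 mm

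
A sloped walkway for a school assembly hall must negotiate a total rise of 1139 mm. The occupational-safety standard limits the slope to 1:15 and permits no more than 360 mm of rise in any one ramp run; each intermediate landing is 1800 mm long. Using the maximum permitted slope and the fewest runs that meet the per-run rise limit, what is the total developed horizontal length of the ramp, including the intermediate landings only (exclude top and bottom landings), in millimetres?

22485 mm

At most 360 each: 1139/360 = 3.16, giving 4 ramp runs. That means 3 intermediate landings.
Ramp run (horizontal) at 1:15: 1139 × 15 = 17085 mm.
Intermediate landings: 3 × 1800 = 5400 mm.
Total developed length = 17085 + 5400 = 22485 mm.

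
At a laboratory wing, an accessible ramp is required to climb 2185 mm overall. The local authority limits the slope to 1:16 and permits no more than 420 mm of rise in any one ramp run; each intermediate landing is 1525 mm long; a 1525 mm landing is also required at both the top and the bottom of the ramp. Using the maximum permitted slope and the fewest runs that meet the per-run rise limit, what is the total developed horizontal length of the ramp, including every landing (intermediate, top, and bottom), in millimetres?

45635 mm

At most 420 each: 2185/420 = 5.20, giving 6 ramp runs. That means 5 intermediate landings.
Horizontal run for 2185 mm of rise at 1:16 is 2185 × 16 = 34960 mm.
Intermediate landings: 5 × 1525 = 7625 mm.
Top and bottom landings: 2 × 1525 = 3050 mm.
Total = 34960 + 7625 + 3050 = 45635 mm.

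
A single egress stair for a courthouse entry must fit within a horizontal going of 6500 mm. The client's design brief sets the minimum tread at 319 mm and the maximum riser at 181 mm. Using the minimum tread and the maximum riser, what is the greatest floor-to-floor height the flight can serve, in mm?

3801 mm

Treads that fit: ⌊6500 / 319⌋ = 20.
Risers = treads + 1 = 21.
Maximum height = 21 × 181 = 3801 mm.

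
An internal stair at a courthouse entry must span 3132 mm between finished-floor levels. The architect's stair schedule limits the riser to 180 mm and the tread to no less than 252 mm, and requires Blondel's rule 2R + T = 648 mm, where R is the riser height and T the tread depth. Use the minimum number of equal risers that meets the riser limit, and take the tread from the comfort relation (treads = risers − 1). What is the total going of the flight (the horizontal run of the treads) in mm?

3132 / 180 = 17.400 → round up to 18 risers.
Riser R = 3132 / 18 = 174 mm, within the 180 mm limit.
From 2R + T = 648: T = 648 − 348 = 300 mm.
18 risers give 17 treads; going = 17 × 300 = 5100 mm.

5100 mm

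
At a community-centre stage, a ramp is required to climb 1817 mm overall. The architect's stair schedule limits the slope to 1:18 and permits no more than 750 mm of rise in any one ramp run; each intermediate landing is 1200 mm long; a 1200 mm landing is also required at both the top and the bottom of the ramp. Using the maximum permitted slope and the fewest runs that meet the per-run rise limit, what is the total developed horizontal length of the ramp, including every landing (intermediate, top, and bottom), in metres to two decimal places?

37.51 m

1817 / 750 = 2.423 → round up to 3 ramp runs. That means 2 intermediate landings.
Horizontal run for 1817 mm of rise at 1:18 is 1817 × 18 = 32706 mm.
Intermediate landings: 2 × 1200 = 2400 mm.
Top and bottom landings: 2 × 1200 = 2400 mm.
Total = 32706 + 2400 + 2400 = 37506 mm.
= 37.51 m.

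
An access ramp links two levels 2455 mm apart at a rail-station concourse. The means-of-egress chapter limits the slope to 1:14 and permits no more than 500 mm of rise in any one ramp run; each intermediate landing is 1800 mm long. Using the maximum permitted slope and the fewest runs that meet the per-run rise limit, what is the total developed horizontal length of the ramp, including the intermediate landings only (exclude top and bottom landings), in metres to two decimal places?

⌈2455/500⌉ = 5 ramp runs. That means 4 intermediate landings.
Horizontal run for 2455 mm of rise at 1:14 is 2455 × 14 = 34370 mm.
Intermediate landings: 4 × 1800 = 7200 mm.
Developed length = 34370 + 7200 = 41570 mm.
= 41.57 m.

41.57 m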